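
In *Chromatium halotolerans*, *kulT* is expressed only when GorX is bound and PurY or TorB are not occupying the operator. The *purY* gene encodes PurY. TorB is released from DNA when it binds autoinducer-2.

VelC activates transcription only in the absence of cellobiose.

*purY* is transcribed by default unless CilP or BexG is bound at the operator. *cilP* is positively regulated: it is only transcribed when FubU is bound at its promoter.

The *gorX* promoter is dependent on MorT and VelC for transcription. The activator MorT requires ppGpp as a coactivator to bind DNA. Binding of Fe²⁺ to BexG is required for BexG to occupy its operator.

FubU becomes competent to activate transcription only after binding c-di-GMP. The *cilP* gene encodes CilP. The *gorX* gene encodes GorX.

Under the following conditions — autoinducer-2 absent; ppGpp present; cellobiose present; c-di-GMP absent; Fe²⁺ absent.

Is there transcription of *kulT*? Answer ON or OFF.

c-di-GMP is absent, so FubU is inactive.
Required activator FubU is absent, so *cilP* is not transcribed.
So CilP is not produced.
Fe²⁺ is absent, so BexG is inactive.
With no repressor bound, *purY* is transcribed.
So PurY is produced and active.
Autoinducer-2 is absent, so TorB is active.
ppGpp is present, so MorT is active.
Cellobiose is present, so VelC is inactive.
Required activator VelC is absent, so *gorX* is not transcribed.
So GorX is not produced.
With repressor PurY bound, *kulT* is not transcribed.

OFF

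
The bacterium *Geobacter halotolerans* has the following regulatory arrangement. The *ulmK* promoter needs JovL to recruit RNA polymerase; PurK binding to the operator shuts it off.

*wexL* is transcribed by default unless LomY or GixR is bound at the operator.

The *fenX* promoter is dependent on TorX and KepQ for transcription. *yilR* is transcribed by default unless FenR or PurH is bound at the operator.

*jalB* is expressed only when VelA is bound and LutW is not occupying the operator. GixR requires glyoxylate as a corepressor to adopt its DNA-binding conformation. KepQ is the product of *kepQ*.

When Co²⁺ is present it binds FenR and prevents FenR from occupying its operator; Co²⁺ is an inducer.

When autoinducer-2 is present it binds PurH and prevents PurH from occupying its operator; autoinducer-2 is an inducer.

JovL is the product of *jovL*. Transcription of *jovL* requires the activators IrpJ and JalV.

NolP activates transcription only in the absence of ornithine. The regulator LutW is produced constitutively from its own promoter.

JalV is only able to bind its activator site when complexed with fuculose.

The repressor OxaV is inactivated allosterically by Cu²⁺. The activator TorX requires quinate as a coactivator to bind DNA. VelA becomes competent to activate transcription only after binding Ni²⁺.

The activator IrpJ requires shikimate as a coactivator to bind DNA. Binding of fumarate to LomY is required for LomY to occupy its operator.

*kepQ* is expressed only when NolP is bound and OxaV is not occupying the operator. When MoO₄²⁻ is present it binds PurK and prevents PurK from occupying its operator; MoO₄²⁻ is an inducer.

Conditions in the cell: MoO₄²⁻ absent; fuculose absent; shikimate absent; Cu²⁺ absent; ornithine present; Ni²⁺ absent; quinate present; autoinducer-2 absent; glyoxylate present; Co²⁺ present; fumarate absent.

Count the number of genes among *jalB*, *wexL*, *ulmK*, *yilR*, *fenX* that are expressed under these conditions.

0

Ni²⁺ is absent, so VelA is inactive.
LutW is produced constitutively and is active.
With repressor LutW bound, *jalB* is not transcribed.
→ *jalB* is OFF.
Fumarate is absent, so LomY is inactive.
Glyoxylate is present, so GixR is active.
With repressor GixR bound, *wexL* is not transcribed.
→ *wexL* is OFF.
MoO₄²⁻ is absent, so PurK is active.
Shikimate is absent, so IrpJ is inactive.
Fuculose is absent, so JalV is inactive.
Required activator IrpJ is absent, so *jovL* is not transcribed.
So JovL is not produced.
With repressor PurK bound, *ulmK* is not transcribed.
→ *ulmK* is OFF.
Co²⁺ is present, so FenR is inactive.
Autoinducer-2 is absent, so PurH is active.
With repressor PurH bound, *yilR* is not transcribed.
→ *yilR* is OFF.
Quinate is present, so TorX is active.
Ornithine is present, so NolP is inactive.
Cu²⁺ is absent, so OxaV is active.
With repressor OxaV bound, *kepQ* is not transcribed.
So KepQ is not produced.
Required activator KepQ is absent, so *fenX* is not transcribed.
→ *fenX* is OFF.
0 of the 5 genes are transcribed.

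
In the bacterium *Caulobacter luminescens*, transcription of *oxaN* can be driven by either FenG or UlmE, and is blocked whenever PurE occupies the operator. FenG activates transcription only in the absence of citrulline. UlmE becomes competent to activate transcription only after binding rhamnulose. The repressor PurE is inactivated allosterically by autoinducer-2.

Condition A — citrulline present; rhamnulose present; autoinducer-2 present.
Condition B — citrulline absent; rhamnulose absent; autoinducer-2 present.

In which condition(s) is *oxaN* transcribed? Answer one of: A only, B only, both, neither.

both

Condition A:
Citrulline is present, so FenG is inactive.
Rhamnulose is present, so UlmE is active.
Autoinducer-2 is present, so PurE is inactive.
Activator UlmE is present, so *oxaN* is transcribed.
→ *oxaN* is ON in A.
Condition B:
Citrulline is absent, so FenG is active.
Rhamnulose is absent, so UlmE is inactive.
Autoinducer-2 is present, so PurE is inactive.
Activator FenG is present, so *oxaN* is transcribed.
→ *oxaN* is ON in B.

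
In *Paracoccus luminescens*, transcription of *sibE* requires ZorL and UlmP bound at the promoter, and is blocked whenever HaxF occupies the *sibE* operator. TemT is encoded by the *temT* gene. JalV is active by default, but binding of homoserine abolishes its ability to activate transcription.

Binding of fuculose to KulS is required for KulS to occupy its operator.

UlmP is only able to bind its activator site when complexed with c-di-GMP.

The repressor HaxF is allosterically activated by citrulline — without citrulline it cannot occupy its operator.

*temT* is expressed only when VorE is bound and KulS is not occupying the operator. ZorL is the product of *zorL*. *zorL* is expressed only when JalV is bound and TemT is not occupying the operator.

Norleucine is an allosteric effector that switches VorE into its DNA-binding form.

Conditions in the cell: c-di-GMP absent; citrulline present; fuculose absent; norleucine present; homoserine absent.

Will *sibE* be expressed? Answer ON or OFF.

OFF

Citrulline is present, so HaxF is active.
Norleucine is present, so VorE is active.
Fuculose is absent, so KulS is inactive.
No repressor is bound and VorE is active, so *temT* is transcribed.
So TemT is produced and active.
Homoserine is absent, so JalV is active.
With repressor TemT bound, *zorL* is not transcribed.
So ZorL is not produced.
c-di-GMP is absent, so UlmP is inactive.
With repressor HaxF bound, *sibE* is not transcribed.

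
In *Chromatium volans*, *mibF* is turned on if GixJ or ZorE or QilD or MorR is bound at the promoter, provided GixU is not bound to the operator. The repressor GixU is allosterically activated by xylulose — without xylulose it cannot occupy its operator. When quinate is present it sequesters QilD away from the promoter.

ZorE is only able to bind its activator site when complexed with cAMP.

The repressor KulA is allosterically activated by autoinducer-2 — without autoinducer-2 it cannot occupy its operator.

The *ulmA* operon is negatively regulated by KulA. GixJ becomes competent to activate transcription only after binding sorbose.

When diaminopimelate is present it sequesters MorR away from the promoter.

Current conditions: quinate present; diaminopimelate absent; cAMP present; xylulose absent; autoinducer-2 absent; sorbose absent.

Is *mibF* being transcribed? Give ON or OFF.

Sorbose is absent, so GixJ is inactive.
Xylulose is absent, so GixU is inactive.
cAMP is present, so ZorE is active.
Quinate is present, so QilD is inactive.
Diaminopimelate is absent, so MorR is active.
Activator ZorE is present, so *mibF* is transcribed.

ON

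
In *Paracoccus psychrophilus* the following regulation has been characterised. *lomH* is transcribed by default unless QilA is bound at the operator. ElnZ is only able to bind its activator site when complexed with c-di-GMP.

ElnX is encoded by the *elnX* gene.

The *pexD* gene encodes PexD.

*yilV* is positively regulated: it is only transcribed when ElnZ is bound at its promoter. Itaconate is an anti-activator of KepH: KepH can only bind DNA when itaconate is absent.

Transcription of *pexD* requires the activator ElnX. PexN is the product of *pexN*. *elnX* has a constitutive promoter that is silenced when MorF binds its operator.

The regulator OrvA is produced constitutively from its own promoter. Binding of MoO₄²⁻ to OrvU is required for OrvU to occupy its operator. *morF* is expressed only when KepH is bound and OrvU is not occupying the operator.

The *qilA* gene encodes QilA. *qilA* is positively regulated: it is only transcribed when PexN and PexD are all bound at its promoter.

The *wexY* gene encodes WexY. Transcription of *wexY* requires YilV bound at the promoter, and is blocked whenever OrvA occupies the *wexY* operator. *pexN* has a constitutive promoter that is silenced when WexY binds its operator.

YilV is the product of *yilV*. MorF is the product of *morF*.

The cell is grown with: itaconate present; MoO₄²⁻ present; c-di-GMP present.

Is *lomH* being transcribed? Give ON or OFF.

OFF

c-di-GMP is present, so ElnZ is active.
No repressor is bound and ElnZ is active, so *yilV* is transcribed.
So YilV is produced and active.
OrvA is produced constitutively and is active.
With repressor OrvA bound, *wexY* is not transcribed.
So WexY is not produced.
With no repressor bound, *pexN* is transcribed.
So PexN is produced and active.
MoO₄²⁻ is present, so OrvU is active.
Itaconate is present, so KepH is inactive.
With repressor OrvU bound, *morF* is not transcribed.
So MorF is not produced.
With no repressor bound, *elnX* is transcribed.
So ElnX is produced and active.
No repressor is bound and ElnX is active, so *pexD* is transcribed.
So PexD is produced and active.
No repressor is bound and PexN and PexD are active, so *qilA* is transcribed.
So QilA is produced and active.
With repressor QilA bound, *lomH* is not transcribed.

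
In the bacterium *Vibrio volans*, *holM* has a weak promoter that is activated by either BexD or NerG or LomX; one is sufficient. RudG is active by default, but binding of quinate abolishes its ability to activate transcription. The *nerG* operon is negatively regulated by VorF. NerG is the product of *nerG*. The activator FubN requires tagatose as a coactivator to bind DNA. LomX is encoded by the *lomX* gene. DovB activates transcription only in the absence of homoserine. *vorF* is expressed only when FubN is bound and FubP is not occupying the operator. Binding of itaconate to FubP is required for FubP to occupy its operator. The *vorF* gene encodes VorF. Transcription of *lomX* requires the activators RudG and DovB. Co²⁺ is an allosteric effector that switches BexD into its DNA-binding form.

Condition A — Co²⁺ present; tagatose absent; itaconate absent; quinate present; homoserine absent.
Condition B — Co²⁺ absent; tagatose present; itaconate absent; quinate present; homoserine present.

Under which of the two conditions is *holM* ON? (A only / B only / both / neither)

A only

Condition A:
Co²⁺ is present, so BexD is active.
Tagatose is absent, so FubN is inactive.
Itaconate is absent, so FubP is inactive.
Required activator FubN is absent, so *vorF* is not transcribed.
So VorF is not produced.
With no repressor bound, *nerG* is transcribed.
So NerG is produced and active.
Quinate is present, so RudG is inactive.
Homoserine is absent, so DovB is active.
Required activator RudG is absent, so *lomX* is not transcribed.
So LomX is not produced.
Activator BexD is present, so *holM* is transcribed.
→ *holM* is ON in A.
Condition B:
Co²⁺ is absent, so BexD is inactive.
Tagatose is present, so FubN is active.
Itaconate is absent, so FubP is inactive.
No repressor is bound and FubN is active, so *vorF* is transcribed.
So VorF is produced and active.
With repressor VorF bound, *nerG* is not transcribed.
So NerG is not produced.
Quinate is present, so RudG is inactive.
Homoserine is present, so DovB is inactive.
Required activator RudG is absent, so *lomX* is not transcribed.
So LomX is not produced.
No activator is available at the *holM* promoter, so *holM* is not transcribed.
→ *holM* is OFF in B.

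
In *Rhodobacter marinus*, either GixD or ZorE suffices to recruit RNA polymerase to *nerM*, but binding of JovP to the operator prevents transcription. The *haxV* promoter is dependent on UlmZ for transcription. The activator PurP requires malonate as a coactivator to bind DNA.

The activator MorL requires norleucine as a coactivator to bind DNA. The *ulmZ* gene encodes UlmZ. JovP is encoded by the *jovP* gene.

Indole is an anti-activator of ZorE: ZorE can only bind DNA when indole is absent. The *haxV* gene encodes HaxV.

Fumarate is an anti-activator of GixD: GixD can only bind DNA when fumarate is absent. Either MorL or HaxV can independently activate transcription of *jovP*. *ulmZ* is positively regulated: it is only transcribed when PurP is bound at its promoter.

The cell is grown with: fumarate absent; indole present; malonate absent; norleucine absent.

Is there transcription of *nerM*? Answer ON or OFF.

Norleucine is absent, so MorL is inactive.
Malonate is absent, so PurP is inactive.
Required activator PurP is absent, so *ulmZ* is not transcribed.
So UlmZ is not produced.
Required activator UlmZ is absent, so *haxV* is not transcribed.
So HaxV is not produced.
No activator is available at the *jovP* promoter, so *jovP* is not transcribed.
So JovP is not produced.
Fumarate is absent, so GixD is active.
Indole is present, so ZorE is inactive.
Activator GixD is present, so *nerM* is transcribed.

ON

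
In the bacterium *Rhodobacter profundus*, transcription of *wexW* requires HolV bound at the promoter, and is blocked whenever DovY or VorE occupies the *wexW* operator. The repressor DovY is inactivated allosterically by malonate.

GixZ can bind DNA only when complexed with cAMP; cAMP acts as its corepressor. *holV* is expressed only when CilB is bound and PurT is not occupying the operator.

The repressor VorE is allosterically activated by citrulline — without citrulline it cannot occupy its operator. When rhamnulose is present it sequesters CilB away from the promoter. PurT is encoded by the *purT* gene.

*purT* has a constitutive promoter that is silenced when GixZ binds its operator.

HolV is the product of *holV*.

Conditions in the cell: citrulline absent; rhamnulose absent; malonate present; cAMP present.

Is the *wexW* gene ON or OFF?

ON

Malonate is present, so DovY is inactive.
Citrulline is absent, so VorE is inactive.
Rhamnulose is absent, so CilB is active.
cAMP is present, so GixZ is active.
With repressor GixZ bound, *purT* is not transcribed.
So PurT is not produced.
No repressor is bound and CilB is active, so *holV* is transcribed.
So HolV is produced and active.
No repressor is bound and HolV is active, so *wexW* is transcribed.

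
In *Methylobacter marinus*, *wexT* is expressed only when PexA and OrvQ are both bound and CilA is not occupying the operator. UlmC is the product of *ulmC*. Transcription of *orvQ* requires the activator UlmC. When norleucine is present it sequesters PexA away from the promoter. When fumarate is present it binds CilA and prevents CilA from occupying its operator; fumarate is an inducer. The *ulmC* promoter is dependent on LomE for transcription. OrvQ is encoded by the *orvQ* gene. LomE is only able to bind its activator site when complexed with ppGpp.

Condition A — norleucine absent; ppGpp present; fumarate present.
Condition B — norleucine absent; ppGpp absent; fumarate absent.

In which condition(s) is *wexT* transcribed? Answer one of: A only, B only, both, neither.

A only

Condition A:
Norleucine is absent, so PexA is active.
ppGpp is present, so LomE is active.
No repressor is bound and LomE is active, so *ulmC* is transcribed.
So UlmC is produced and active.
No repressor is bound and UlmC is active, so *orvQ* is transcribed.
So OrvQ is produced and active.
Fumarate is present, so CilA is inactive.
No repressor is bound and PexA and OrvQ are active, so *wexT* is transcribed.
→ *wexT* is ON in A.
Condition B:
Norleucine is absent, so PexA is active.
ppGpp is absent, so LomE is inactive.
Required activator LomE is absent, so *ulmC* is not transcribed.
So UlmC is not produced.
Required activator UlmC is absent, so *orvQ* is not transcribed.
So OrvQ is not produced.
Fumarate is absent, so CilA is active.
With repressor CilA bound, *wexT* is not transcribed.
→ *wexT* is OFF in B.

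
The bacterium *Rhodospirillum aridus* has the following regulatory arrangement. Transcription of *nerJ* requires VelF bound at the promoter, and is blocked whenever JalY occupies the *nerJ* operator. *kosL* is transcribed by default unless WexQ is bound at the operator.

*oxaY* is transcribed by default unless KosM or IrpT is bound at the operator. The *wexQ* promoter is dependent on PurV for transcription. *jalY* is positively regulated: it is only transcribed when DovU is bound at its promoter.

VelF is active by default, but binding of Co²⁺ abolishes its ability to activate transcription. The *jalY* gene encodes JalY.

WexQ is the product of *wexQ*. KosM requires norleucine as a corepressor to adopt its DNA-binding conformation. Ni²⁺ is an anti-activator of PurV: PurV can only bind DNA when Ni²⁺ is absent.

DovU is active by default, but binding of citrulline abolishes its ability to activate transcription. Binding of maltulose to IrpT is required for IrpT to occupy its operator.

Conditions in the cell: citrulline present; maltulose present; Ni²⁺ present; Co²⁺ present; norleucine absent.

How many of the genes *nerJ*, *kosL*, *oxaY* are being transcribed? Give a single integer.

Citrulline is present, so DovU is inactive.
Required activator DovU is absent, so *jalY* is not transcribed.
So JalY is not produced.
Co²⁺ is present, so VelF is inactive.
Required activator VelF is absent, so *nerJ* is not transcribed.
→ *nerJ* is OFF.
Ni²⁺ is present, so PurV is inactive.
Required activator PurV is absent, so *wexQ* is not transcribed.
So WexQ is not produced.
With no repressor bound, *kosL* is transcribed.
→ *kosL* is ON.
Norleucine is absent, so KosM is inactive.
Maltulose is present, so IrpT is active.
With repressor IrpT bound, *oxaY* is not transcribed.
→ *oxaY* is OFF.
1 of the 3 genes is transcribed.

1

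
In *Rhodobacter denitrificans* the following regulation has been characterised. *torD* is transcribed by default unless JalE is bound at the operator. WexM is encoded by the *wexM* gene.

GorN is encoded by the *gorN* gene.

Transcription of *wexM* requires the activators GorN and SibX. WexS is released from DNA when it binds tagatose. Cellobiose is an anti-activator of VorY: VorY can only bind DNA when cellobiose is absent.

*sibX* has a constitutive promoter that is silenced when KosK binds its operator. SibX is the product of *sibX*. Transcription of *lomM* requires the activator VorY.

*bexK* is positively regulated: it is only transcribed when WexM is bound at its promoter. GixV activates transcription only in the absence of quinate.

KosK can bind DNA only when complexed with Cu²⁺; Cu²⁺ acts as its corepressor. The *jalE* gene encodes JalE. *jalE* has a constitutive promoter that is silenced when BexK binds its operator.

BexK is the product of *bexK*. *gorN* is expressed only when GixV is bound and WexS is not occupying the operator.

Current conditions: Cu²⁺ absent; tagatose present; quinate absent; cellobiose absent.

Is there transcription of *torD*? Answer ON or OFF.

Quinate is absent, so GixV is active.
Tagatose is present, so WexS is inactive.
No repressor is bound and GixV is active, so *gorN* is transcribed.
So GorN is produced and active.
Cu²⁺ is absent, so KosK is inactive.
With no repressor bound, *sibX* is transcribed.
So SibX is produced and active.
No repressor is bound and GorN and SibX are active, so *wexM* is transcribed.
So WexM is produced and active.
No repressor is bound and WexM is active, so *bexK* is transcribed.
So BexK is produced and active.
With repressor BexK bound, *jalE* is not transcribed.
So JalE is not produced.
With no repressor bound, *torD* is transcribed.

ON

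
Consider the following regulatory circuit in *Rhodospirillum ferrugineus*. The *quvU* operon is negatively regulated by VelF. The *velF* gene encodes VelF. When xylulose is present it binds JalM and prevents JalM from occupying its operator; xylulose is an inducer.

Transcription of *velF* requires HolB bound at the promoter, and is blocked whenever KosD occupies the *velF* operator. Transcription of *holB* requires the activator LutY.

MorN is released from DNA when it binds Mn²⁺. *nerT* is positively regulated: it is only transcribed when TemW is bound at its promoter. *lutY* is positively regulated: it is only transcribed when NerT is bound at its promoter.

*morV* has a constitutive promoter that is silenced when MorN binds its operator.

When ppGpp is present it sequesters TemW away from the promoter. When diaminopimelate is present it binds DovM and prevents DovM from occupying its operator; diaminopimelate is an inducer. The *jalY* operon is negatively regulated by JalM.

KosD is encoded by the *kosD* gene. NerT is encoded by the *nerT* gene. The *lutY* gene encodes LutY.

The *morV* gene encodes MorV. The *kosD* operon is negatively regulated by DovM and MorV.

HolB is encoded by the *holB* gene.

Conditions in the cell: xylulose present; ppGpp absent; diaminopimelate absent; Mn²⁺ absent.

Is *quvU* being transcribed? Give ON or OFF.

OFF

ppGpp is absent, so TemW is active.
No repressor is bound and TemW is active, so *nerT* is transcribed.
So NerT is produced and active.
No repressor is bound and NerT is active, so *lutY* is transcribed.
So LutY is produced and active.
No repressor is bound and LutY is active, so *holB* is transcribed.
So HolB is produced and active.
Diaminopimelate is absent, so DovM is active.
Mn²⁺ is absent, so MorN is active.
With repressor MorN bound, *morV* is not transcribed.
So MorV is not produced.
With repressor DovM bound, *kosD* is not transcribed.
So KosD is not produced.
No repressor is bound and HolB is active, so *velF* is transcribed.
So VelF is produced and active.
With repressor VelF bound, *quvU* is not transcribed.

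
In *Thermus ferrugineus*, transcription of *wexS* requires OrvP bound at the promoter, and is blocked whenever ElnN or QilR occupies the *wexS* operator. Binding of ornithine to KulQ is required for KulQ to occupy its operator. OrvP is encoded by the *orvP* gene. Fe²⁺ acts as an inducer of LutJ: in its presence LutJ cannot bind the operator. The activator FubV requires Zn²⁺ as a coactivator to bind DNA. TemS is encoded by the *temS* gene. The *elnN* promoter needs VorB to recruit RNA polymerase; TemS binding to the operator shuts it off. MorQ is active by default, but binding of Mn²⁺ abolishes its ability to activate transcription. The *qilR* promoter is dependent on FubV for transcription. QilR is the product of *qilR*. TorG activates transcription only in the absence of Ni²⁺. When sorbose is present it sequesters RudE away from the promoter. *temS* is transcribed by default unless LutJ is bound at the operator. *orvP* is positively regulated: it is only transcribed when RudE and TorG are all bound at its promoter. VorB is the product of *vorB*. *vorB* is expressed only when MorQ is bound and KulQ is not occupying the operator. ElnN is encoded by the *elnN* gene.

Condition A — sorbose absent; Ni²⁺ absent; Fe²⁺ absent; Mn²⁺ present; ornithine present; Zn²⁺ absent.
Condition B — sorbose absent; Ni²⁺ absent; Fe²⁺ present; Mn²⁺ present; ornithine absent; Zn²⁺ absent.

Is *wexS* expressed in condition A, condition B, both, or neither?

both

Condition A:
Sorbose is absent, so RudE is active.
Ni²⁺ is absent, so TorG is active.
No repressor is bound and RudE and TorG are active, so *orvP* is transcribed.
So OrvP is produced and active.
Fe²⁺ is absent, so LutJ is active.
With repressor LutJ bound, *temS* is not transcribed.
So TemS is not produced.
Mn²⁺ is present, so MorQ is inactive.
Ornithine is present, so KulQ is active.
With repressor KulQ bound, *vorB* is not transcribed.
So VorB is not produced.
Required activator VorB is absent, so *elnN* is not transcribed.
So ElnN is not produced.
Zn²⁺ is absent, so FubV is inactive.
Required activator FubV is absent, so *qilR* is not transcribed.
So QilR is not produced.
No repressor is bound and OrvP is active, so *wexS* is transcribed.
→ *wexS* is ON in A.
Condition B:
Sorbose is absent, so RudE is active.
Ni²⁺ is absent, so TorG is active.
No repressor is bound and RudE and TorG are active, so *orvP* is transcribed.
So OrvP is produced and active.
Fe²⁺ is present, so LutJ is inactive.
With no repressor bound, *temS* is transcribed.
So TemS is produced and active.
Mn²⁺ is present, so MorQ is inactive.
Ornithine is absent, so KulQ is inactive.
Required activator MorQ is absent, so *vorB* is not transcribed.
So VorB is not produced.
With repressor TemS bound, *elnN* is not transcribed.
So ElnN is not produced.
Zn²⁺ is absent, so FubV is inactive.
Required activator FubV is absent, so *qilR* is not transcribed.
So QilR is not produced.
No repressor is bound and OrvP is active, so *wexS* is transcribed.
→ *wexS* is ON in B.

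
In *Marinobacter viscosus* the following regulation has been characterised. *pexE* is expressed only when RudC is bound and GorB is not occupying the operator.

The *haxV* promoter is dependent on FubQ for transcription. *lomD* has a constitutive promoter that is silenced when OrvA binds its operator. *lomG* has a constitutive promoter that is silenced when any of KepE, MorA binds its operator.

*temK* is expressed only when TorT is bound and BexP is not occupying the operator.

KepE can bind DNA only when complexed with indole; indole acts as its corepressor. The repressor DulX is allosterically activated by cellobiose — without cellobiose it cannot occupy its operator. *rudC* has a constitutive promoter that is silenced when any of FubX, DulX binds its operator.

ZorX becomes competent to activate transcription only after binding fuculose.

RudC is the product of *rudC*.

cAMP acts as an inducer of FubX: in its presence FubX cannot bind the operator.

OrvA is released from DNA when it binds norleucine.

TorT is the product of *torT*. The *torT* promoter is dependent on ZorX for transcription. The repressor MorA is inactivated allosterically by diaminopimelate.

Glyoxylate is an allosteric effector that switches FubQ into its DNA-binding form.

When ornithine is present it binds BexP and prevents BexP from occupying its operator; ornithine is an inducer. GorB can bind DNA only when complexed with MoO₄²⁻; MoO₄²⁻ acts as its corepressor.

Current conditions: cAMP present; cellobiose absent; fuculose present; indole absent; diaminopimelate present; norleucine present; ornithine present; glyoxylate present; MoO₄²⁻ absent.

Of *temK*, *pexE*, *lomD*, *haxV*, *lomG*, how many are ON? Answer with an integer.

Fuculose is present, so ZorX is active.
No repressor is bound and ZorX is active, so *torT* is transcribed.
So TorT is produced and active.
Ornithine is present, so BexP is inactive.
No repressor is bound and TorT is active, so *temK* is transcribed.
→ *temK* is ON.
cAMP is present, so FubX is inactive.
Cellobiose is absent, so DulX is inactive.
With no repressor bound, *rudC* is transcribed.
So RudC is produced and active.
MoO₄²⁻ is absent, so GorB is inactive.
No repressor is bound and RudC is active, so *pexE* is transcribed.
→ *pexE* is ON.
Norleucine is present, so OrvA is inactive.
With no repressor bound, *lomD* is transcribed.
→ *lomD* is ON.
Glyoxylate is present, so FubQ is active.
No repressor is bound and FubQ is active, so *haxV* is transcribed.
→ *haxV* is ON.
Indole is absent, so KepE is inactive.
Diaminopimelate is present, so MorA is inactive.
With no repressor bound, *lomG* is transcribed.
→ *lomG* is ON.
5 of the 5 genes are transcribed.

5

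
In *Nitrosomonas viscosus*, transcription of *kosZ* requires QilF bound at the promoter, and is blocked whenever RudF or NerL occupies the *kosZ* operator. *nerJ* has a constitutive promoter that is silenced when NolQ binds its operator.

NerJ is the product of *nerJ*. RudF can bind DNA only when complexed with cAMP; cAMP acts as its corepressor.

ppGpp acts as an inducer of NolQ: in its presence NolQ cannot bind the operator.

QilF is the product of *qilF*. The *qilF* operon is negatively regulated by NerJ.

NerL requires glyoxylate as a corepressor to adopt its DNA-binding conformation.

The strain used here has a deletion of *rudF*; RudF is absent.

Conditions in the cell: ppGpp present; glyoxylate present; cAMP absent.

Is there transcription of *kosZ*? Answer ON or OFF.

OFF

RudF is non-functional in this strain, so it has no effect.
Glyoxylate is present, so NerL is active.
ppGpp is present, so NolQ is inactive.
With no repressor bound, *nerJ* is transcribed.
So NerJ is produced and active.
With repressor NerJ bound, *qilF* is not transcribed.
So QilF is not produced.
With repressor NerL bound, *kosZ* is not transcribed.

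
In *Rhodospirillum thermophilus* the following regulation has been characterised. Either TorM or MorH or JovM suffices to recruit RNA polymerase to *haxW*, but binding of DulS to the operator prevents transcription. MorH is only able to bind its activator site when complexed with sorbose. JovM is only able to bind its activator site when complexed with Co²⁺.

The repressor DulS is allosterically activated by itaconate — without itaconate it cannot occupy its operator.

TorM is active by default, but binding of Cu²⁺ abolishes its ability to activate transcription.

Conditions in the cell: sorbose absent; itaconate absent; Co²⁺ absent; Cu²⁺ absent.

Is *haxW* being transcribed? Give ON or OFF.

Cu²⁺ is absent, so TorM is active.
Sorbose is absent, so MorH is inactive.
Co²⁺ is absent, so JovM is inactive.
Itaconate is absent, so DulS is inactive.
Activator TorM is present, so *haxW* is transcribed.

ON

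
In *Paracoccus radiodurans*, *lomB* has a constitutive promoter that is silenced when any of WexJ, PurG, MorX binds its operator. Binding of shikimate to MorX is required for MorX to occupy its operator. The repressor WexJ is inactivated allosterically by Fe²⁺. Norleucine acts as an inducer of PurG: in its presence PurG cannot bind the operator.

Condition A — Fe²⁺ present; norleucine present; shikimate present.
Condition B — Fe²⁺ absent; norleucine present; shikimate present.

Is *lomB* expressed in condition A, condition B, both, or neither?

Condition A:
Fe²⁺ is present, so WexJ is inactive.
Norleucine is present, so PurG is inactive.
Shikimate is present, so MorX is active.
With repressor MorX bound, *lomB* is not transcribed.
→ *lomB* is OFF in A.
Condition B:
Fe²⁺ is absent, so WexJ is active.
Norleucine is present, so PurG is inactive.
Shikimate is present, so MorX is active.
With repressor WexJ bound, *lomB* is not transcribed.
→ *lomB* is OFF in B.

neither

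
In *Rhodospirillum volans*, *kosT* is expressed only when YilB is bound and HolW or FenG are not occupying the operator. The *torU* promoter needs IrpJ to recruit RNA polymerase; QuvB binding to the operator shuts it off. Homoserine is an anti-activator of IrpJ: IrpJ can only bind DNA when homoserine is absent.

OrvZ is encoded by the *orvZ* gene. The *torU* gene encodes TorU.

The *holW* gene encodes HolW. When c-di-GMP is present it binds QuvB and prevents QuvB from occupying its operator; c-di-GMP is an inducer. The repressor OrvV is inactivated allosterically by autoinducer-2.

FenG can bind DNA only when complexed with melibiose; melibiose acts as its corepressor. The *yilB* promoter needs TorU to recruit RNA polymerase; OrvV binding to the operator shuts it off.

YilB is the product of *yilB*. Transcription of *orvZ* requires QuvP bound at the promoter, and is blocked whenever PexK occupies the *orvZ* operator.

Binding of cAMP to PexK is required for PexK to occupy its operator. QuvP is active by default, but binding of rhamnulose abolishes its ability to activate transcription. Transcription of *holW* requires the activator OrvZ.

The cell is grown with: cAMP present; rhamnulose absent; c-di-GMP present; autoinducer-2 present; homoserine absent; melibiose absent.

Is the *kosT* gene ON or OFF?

ON

cAMP is present, so PexK is active.
Rhamnulose is absent, so QuvP is active.
With repressor PexK bound, *orvZ* is not transcribed.
So OrvZ is not produced.
Required activator OrvZ is absent, so *holW* is not transcribed.
So HolW is not produced.
Melibiose is absent, so FenG is inactive.
c-di-GMP is present, so QuvB is inactive.
Homoserine is absent, so IrpJ is active.
No repressor is bound and IrpJ is active, so *torU* is transcribed.
So TorU is produced and active.
Autoinducer-2 is present, so OrvV is inactive.
No repressor is bound and TorU is active, so *yilB* is transcribed.
So YilB is produced and active.
No repressor is bound and YilB is active, so *kosT* is transcribed.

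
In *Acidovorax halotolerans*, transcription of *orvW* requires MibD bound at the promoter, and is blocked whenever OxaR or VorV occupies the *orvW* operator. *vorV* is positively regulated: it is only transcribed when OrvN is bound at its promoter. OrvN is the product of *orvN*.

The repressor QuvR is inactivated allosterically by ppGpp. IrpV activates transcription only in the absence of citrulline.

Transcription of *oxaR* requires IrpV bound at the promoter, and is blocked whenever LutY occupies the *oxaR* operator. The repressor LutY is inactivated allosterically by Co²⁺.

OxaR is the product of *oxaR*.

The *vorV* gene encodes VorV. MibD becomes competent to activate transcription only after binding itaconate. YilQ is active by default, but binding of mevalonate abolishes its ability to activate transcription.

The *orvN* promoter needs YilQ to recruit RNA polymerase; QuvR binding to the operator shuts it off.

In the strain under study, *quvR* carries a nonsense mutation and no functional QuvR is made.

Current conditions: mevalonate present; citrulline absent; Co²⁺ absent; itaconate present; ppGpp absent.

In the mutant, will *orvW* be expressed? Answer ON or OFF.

Co²⁺ is absent, so LutY is active.
Citrulline is absent, so IrpV is active.
With repressor LutY bound, *oxaR* is not transcribed.
So OxaR is not produced.
Itaconate is present, so MibD is active.
Mevalonate is present, so YilQ is inactive.
QuvR is non-functional in this strain, so it has no effect.
Required activator YilQ is absent, so *orvN* is not transcribed.
So OrvN is not produced.
Required activator OrvN is absent, so *vorV* is not transcribed.
So VorV is not produced.
No repressor is bound and MibD is active, so *orvW* is transcribed.

ON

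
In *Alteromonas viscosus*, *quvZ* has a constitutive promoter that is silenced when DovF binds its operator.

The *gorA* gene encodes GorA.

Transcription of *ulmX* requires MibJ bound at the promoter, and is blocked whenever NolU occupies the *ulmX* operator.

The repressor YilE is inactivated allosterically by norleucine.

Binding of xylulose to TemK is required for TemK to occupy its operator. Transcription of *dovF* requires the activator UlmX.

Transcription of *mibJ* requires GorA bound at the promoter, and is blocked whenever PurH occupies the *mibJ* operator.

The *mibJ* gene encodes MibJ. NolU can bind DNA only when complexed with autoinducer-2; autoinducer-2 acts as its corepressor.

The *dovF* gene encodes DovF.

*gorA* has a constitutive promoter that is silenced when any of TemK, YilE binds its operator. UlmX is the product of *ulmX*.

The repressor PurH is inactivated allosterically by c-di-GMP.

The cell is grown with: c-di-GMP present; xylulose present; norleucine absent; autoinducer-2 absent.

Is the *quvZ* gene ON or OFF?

Xylulose is present, so TemK is active.
Norleucine is absent, so YilE is active.
With repressor TemK bound, *gorA* is not transcribed.
So GorA is not produced.
c-di-GMP is present, so PurH is inactive.
Required activator GorA is absent, so *mibJ* is not transcribed.
So MibJ is not produced.
Autoinducer-2 is absent, so NolU is inactive.
Required activator MibJ is absent, so *ulmX* is not transcribed.
So UlmX is not produced.
Required activator UlmX is absent, so *dovF* is not transcribed.
So DovF is not produced.
With no repressor bound, *quvZ* is transcribed.

ON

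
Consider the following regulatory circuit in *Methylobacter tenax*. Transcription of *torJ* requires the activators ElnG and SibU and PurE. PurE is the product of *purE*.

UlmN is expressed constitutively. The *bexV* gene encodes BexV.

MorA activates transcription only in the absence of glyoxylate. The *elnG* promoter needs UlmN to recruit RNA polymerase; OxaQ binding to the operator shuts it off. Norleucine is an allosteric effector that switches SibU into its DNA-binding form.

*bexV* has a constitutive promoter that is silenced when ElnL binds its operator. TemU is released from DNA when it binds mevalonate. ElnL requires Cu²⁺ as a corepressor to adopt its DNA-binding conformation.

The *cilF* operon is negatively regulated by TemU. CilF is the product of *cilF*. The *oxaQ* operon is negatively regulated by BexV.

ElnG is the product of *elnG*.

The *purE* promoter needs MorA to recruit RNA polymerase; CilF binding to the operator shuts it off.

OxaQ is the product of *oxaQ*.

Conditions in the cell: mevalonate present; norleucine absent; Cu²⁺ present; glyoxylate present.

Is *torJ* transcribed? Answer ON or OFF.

Cu²⁺ is present, so ElnL is active.
With repressor ElnL bound, *bexV* is not transcribed.
So BexV is not produced.
With no repressor bound, *oxaQ* is transcribed.
So OxaQ is produced and active.
UlmN is produced constitutively and is active.
With repressor OxaQ bound, *elnG* is not transcribed.
So ElnG is not produced.
Norleucine is absent, so SibU is inactive.
Mevalonate is present, so TemU is inactive.
With no repressor bound, *cilF* is transcribed.
So CilF is produced and active.
Glyoxylate is present, so MorA is inactive.
With repressor CilF bound, *purE* is not transcribed.
So PurE is not produced.
Required activator ElnG is absent, so *torJ* is not transcribed.

OFF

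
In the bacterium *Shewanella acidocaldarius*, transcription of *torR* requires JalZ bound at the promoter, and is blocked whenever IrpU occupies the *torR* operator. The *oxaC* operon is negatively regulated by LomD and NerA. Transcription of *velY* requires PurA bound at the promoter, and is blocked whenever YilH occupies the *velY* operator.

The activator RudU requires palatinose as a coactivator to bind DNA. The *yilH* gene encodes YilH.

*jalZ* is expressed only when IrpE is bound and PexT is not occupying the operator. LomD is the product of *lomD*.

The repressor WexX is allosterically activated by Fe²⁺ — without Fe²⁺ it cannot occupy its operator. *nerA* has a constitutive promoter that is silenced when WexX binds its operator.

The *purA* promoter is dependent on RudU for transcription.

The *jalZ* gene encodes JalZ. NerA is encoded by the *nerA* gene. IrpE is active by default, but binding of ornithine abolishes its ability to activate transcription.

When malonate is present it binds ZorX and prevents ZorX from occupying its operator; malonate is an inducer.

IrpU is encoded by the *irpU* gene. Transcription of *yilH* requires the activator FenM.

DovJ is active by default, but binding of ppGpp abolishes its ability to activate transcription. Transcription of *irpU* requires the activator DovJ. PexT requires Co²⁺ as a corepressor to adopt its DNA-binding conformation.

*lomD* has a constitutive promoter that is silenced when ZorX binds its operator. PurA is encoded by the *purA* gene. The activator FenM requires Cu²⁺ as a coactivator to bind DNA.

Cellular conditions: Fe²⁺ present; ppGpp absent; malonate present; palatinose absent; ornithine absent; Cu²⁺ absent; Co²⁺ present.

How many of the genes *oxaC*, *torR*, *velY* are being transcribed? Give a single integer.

Malonate is present, so ZorX is inactive.
With no repressor bound, *lomD* is transcribed.
So LomD is produced and active.
Fe²⁺ is present, so WexX is active.
With repressor WexX bound, *nerA* is not transcribed.
So NerA is not produced.
With repressor LomD bound, *oxaC* is not transcribed.
→ *oxaC* is OFF.
Co²⁺ is present, so PexT is active.
Ornithine is absent, so IrpE is active.
With repressor PexT bound, *jalZ* is not transcribed.
So JalZ is not produced.
ppGpp is absent, so DovJ is active.
No repressor is bound and DovJ is active, so *irpU* is transcribed.
So IrpU is produced and active.
With repressor IrpU bound, *torR* is not transcribed.
→ *torR* is OFF.
Cu²⁺ is absent, so FenM is inactive.
Required activator FenM is absent, so *yilH* is not transcribed.
So YilH is not produced.
Palatinose is absent, so RudU is inactive.
Required activator RudU is absent, so *purA* is not transcribed.
So PurA is not produced.
Required activator PurA is absent, so *velY* is not transcribed.
→ *velY* is OFF.
0 of the 3 genes are transcribed.

0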